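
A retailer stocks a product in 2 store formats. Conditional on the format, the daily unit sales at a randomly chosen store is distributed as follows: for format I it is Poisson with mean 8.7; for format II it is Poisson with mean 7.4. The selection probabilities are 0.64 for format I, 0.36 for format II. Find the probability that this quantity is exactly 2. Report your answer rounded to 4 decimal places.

0.0101

Conditional on each format, P(X = 2): I: 0.00630444; II: 0.0167361.
By total probability, P(X = 2) = 0.64·0.00630444 + 0.36·0.0167361 = 0.0100598.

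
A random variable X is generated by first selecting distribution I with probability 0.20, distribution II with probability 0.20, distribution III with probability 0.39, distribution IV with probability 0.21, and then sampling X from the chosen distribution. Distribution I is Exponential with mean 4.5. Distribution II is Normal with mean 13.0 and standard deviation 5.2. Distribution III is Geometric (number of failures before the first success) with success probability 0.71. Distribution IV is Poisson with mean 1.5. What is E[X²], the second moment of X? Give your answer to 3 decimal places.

For each component E[X²] = Var + (mean)², giving I: 40.5; II: 196.04; III: 0.742115; IV: 3.75.
Overall E[X²] = 0.2·40.5 + 0.2·196.04 + 0.39·0.742115 + 0.21·3.75 = 48.3849.

48.385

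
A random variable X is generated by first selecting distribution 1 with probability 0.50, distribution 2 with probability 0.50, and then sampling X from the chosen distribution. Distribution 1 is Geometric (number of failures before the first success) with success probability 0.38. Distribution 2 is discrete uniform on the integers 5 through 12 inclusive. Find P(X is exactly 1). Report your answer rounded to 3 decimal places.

0.118

Conditional on each component, P(X = 1): 1: 0.2356; 2: 0.
By total probability, P(X = 1) = 0.5·0.2356 + 0.5·0 = 0.1178.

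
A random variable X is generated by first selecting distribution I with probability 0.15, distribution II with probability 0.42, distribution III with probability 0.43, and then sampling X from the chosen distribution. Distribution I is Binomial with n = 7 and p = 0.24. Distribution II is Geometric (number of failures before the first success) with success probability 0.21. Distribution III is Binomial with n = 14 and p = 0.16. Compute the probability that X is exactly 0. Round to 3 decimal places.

0.148

Conditional on each component, P(X = 0): I: 0.146452; II: 0.21; III: 0.0870783.
By total probability, P(X = 0) = 0.15·0.146452 + 0.42·0.21 + 0.43·0.0870783 = 0.147611.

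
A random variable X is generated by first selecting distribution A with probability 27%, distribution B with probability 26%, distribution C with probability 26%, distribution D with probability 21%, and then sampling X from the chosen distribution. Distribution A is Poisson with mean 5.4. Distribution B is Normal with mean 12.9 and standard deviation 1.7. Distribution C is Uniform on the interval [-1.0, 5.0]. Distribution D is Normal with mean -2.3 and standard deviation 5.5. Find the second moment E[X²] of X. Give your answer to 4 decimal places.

For each component E[X²] = Var + (mean)², giving A: 34.56; B: 169.3; C: 7; D: 35.54.
Overall E[X²] = 0.27·34.56 + 0.26·169.3 + 0.26·7 + 0.21·35.54 = 62.6326.

62.6326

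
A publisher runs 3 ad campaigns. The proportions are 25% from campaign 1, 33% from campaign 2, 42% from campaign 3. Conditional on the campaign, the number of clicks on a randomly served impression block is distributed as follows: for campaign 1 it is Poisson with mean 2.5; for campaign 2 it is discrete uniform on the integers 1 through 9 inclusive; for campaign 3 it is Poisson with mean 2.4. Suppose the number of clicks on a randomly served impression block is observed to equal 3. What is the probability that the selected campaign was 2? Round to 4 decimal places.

0.2061

Likelihoods P(X=3 | ·): 1: 0.213763; 2: 0.111111; 3: 0.209014.
Posterior ∝ prior × likelihood. Numerator for 2: 0.33·0.111111 = 0.0366667.
Normalizing constant: 0.25·0.213763 + 0.33·0.111111 + 0.42·0.209014 = 0.177893.
P(2 | observation) = 0.0366667 / 0.177893 = 0.206116.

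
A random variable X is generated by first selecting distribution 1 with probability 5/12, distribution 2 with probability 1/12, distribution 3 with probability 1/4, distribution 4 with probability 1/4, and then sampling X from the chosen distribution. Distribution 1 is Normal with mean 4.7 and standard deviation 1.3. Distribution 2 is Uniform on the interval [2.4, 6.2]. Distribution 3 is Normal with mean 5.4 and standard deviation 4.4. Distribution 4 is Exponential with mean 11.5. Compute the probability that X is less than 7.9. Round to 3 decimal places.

Conditional on each component, P(X < 7.9): 1: 0.993083; 2: 1; 3: 0.715044; 4: 0.496895.
By total probability, P(X < 7.9) = 0.416667·0.993083 + 0.0833333·1 + 0.25·0.715044 + 0.25·0.496895 = 0.800103.

0.800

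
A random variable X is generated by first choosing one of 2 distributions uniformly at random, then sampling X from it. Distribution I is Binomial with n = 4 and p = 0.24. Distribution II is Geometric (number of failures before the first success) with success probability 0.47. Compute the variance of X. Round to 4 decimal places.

1.5715

Per component, I: μ=0.96, E[X²]=1.6512; II: μ=1.12766, E[X²]=3.67089.
E[X] = 0.5·0.96 + 0.5·1.12766 = 1.04383.
E[X²] = 0.5·1.6512 + 0.5·3.67089 = 2.66105.
Var(X) = E[X²] − (E[X])² = 2.66105 − 1.08958 = 1.57147.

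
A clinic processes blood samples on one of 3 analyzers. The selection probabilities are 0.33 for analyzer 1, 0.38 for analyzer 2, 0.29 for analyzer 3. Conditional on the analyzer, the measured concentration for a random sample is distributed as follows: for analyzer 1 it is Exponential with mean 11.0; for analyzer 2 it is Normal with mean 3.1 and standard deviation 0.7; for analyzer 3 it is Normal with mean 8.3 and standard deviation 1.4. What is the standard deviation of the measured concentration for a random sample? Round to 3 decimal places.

Per component, 1: μ=11, E[X²]=242; 2: μ=3.1, E[X²]=10.1; 3: μ=8.3, E[X²]=70.85.
E[X] = 0.33·11 + 0.38·3.1 + 0.29·8.3 = 7.215.
E[X²] = 0.33·242 + 0.38·10.1 + 0.29·70.85 = 104.245.
Var(X) = E[X²] − (E[X])² = 104.245 − 52.0562 = 52.1883.
SD(X) = √52.1883 = 7.22415.

7.224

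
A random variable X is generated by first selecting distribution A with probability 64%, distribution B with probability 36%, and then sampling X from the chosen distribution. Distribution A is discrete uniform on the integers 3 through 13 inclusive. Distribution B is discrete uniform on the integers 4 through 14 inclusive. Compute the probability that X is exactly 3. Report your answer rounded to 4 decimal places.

0.0582

Conditional on each component, P(X = 3): A: 0.0909091; B: 0.
By total probability, P(X = 3) = 0.64·0.0909091 + 0.36·0 = 0.0581818.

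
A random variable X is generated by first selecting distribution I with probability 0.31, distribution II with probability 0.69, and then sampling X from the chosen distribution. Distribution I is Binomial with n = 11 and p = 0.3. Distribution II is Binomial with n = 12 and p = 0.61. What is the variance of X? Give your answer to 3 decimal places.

Per component, I: μ=3.3, E[X²]=13.2; II: μ=7.32, E[X²]=56.4372.
E[X] = 0.31·3.3 + 0.69·7.32 = 6.0738.
E[X²] = 0.31·13.2 + 0.69·56.4372 = 43.0337.
Var(X) = E[X²] − (E[X])² = 43.0337 − 36.891 = 6.14262.

6.143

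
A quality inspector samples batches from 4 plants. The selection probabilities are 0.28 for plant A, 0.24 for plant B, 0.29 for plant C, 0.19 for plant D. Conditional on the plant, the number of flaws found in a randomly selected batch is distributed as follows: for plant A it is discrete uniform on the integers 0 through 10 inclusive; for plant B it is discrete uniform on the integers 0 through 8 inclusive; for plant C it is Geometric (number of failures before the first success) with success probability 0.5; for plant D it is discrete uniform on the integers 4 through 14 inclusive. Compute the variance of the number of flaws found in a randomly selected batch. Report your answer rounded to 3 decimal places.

14.390

Per component, A: μ=5, E[X²]=35; B: μ=4, E[X²]=22.6667; C: μ=1, E[X²]=3; D: μ=9, E[X²]=91.
E[X] = 0.28·5 + 0.24·4 + 0.29·1 + 0.19·9 = 4.36.
E[X²] = 0.28·35 + 0.24·22.6667 + 0.29·3 + 0.19·91 = 33.4.
Var(X) = E[X²] − (E[X])² = 33.4 − 19.0096 = 14.3904.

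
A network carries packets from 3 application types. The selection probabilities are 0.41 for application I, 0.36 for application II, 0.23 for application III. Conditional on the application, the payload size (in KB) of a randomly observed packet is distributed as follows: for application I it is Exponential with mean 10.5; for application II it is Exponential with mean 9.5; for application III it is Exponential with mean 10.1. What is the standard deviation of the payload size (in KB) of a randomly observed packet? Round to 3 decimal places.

10.067

Per component, I: μ=10.5, E[X²]=220.5; II: μ=9.5, E[X²]=180.5; III: μ=10.1, E[X²]=204.02.
E[X] = 0.41·10.5 + 0.36·9.5 + 0.23·10.1 = 10.048.
E[X²] = 0.41·220.5 + 0.36·180.5 + 0.23·204.02 = 202.31.
Var(X) = E[X²] − (E[X])² = 202.31 − 100.962 = 101.347.
SD(X) = √101.347 = 10.0671.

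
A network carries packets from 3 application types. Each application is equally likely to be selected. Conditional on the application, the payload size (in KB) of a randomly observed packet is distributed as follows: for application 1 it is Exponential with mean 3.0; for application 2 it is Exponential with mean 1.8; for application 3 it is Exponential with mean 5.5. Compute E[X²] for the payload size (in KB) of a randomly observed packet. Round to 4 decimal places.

For each component E[X²] = Var + (mean)², giving 1: 18; 2: 6.48; 3: 60.5.
Overall E[X²] = 0.333333·18 + 0.333333·6.48 + 0.333333·60.5 = 28.3267.

28.3267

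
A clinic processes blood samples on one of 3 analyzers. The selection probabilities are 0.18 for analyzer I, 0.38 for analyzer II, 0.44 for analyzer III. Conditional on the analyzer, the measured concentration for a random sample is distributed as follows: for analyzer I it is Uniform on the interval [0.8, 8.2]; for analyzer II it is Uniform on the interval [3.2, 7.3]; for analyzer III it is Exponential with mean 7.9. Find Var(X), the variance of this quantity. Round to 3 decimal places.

Per component, I: μ=4.5, E[X²]=24.8133; II: μ=5.25, E[X²]=28.9633; III: μ=7.9, E[X²]=124.82.
E[X] = 0.18·4.5 + 0.38·5.25 + 0.44·7.9 = 6.281.
E[X²] = 0.18·24.8133 + 0.38·28.9633 + 0.44·124.82 = 70.3933.
Var(X) = E[X²] − (E[X])² = 70.3933 − 39.451 = 30.9423.

30.942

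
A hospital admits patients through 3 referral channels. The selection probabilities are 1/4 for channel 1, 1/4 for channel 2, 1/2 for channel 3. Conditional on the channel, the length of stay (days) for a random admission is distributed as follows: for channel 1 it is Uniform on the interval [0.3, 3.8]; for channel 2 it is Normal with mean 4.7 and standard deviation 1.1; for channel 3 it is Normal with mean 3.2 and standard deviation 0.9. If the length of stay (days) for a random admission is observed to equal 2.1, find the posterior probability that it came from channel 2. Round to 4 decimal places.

0.0305

Likelihoods f(2.1 | ·): 1: 0.285714; 2: 0.0222006; 3: 0.210033.
Posterior ∝ prior × likelihood. Numerator for 2: 0.25·0.0222006 = 0.00555014.
Normalizing constant: 0.25·0.285714 + 0.25·0.0222006 + 0.5·0.210033 = 0.181995.
P(2 | observation) = 0.00555014 / 0.181995 = 0.0304961.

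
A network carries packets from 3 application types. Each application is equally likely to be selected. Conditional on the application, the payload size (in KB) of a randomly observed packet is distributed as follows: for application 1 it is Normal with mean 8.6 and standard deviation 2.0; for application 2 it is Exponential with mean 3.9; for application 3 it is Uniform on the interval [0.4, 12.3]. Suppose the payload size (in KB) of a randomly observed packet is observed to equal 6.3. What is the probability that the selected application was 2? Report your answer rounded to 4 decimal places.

Likelihoods f(6.3 | ·): 1: 0.102968; 2: 0.050978; 3: 0.0840336.
Posterior ∝ prior × likelihood. Numerator for 2: 0.333333·0.050978 = 0.0169927.
Normalizing constant: 0.333333·0.102968 + 0.333333·0.050978 + 0.333333·0.0840336 = 0.0793266.
P(2 | observation) = 0.0169927 / 0.0793266 = 0.214211.

0.2142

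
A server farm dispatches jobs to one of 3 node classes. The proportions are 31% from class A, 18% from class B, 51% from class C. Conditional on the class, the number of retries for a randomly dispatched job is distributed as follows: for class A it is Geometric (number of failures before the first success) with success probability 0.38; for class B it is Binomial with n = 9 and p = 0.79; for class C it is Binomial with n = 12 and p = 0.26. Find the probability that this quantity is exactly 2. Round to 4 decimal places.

0.1574

Conditional on each class, P(X = 2): A: 0.146072; B: 0.000404661; C: 0.219689.
By total probability, P(X = 2) = 0.31·0.146072 + 0.18·0.000404661 + 0.51·0.219689 = 0.157396.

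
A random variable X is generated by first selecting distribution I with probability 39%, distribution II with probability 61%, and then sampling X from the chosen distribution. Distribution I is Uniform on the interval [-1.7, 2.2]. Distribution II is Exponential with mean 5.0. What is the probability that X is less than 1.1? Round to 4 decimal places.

Conditional on each component, P(X < 1.1): I: 0.717949; II: 0.197481.
By total probability, P(X < 1.1) = 0.39·0.717949 + 0.61·0.197481 = 0.400464.

0.4005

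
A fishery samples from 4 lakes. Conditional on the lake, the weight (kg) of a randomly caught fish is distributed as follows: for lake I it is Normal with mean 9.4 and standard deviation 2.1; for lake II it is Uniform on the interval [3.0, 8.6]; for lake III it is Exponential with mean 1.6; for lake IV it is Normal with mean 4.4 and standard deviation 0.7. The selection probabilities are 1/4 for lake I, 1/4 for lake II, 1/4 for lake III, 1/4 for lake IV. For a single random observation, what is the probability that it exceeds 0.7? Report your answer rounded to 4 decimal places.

Conditional on each lake, P(X > 0.7): I: 0.999983; II: 1; III: 0.645649; IV: 1.
By total probability, P(X > 0.7) = 0.25·0.999983 + 0.25·1 + 0.25·0.645649 + 0.25·1 = 0.911408.

0.9114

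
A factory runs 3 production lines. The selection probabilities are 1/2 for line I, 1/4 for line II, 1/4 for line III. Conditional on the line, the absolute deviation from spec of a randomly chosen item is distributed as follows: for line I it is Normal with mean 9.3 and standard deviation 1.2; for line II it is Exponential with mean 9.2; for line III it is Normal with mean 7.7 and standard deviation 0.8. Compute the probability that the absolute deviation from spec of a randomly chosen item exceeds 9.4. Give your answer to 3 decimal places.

Conditional on each line, P(X > 9.4): I: 0.466793; II: 0.359968; III: 0.0167933.
By total probability, P(X > 9.4) = 0.5·0.466793 + 0.25·0.359968 + 0.25·0.0167933 = 0.327587.

0.328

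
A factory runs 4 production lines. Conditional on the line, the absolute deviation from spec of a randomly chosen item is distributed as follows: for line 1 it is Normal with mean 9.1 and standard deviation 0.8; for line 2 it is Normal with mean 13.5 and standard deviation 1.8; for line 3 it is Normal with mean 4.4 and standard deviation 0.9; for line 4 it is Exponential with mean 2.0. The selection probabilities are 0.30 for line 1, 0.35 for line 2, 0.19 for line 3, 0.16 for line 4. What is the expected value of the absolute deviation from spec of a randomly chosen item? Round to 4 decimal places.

8.6110

Component means — 1: 9.1; 2: 13.5; 3: 4.4; 4: 2.
E[X] = 0.3·9.1 + 0.35·13.5 + 0.19·4.4 + 0.16·2 = 8.611.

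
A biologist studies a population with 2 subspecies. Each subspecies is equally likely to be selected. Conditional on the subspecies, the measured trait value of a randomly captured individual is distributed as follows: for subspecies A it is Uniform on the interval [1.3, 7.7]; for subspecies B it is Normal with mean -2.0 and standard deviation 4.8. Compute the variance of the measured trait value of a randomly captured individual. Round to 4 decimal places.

23.7892

Per component, A: μ=4.5, E[X²]=23.6633; B: μ=-2, E[X²]=27.04.
E[X] = 0.5·4.5 + 0.5·-2 = 1.25.
E[X²] = 0.5·23.6633 + 0.5·27.04 = 25.3517.
Var(X) = E[X²] − (E[X])² = 25.3517 − 1.5625 = 23.7892.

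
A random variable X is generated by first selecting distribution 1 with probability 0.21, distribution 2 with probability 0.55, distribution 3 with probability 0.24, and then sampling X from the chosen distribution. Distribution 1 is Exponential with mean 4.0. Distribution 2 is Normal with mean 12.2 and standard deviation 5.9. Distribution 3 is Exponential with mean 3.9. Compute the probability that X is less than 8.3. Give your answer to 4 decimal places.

Conditional on each component, P(X < 8.3): 1: 0.874444; 2: 0.254301; 3: 0.880949.
By total probability, P(X < 8.3) = 0.21·0.874444 + 0.55·0.254301 + 0.24·0.880949 = 0.534926.

0.5349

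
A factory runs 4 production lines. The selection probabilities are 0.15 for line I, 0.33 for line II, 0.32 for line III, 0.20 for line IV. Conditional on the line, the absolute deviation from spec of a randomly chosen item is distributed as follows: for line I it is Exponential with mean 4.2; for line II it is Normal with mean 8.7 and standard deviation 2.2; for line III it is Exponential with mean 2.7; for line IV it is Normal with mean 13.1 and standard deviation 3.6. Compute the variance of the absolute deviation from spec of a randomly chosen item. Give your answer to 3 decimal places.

Per component, I: μ=4.2, E[X²]=35.28; II: μ=8.7, E[X²]=80.53; III: μ=2.7, E[X²]=14.58; IV: μ=13.1, E[X²]=184.57.
E[X] = 0.15·4.2 + 0.33·8.7 + 0.32·2.7 + 0.2·13.1 = 6.985.
E[X²] = 0.15·35.28 + 0.33·80.53 + 0.32·14.58 + 0.2·184.57 = 73.4465.
Var(X) = E[X²] − (E[X])² = 73.4465 − 48.7902 = 24.6563.

24.656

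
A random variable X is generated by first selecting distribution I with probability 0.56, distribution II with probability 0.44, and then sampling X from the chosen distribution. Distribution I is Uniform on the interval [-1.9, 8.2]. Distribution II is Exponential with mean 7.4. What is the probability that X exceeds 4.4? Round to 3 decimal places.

0.453

Conditional on each component, P(X > 4.4): I: 0.376238; II: 0.551786.
By total probability, P(X > 4.4) = 0.56·0.376238 + 0.44·0.551786 = 0.453479.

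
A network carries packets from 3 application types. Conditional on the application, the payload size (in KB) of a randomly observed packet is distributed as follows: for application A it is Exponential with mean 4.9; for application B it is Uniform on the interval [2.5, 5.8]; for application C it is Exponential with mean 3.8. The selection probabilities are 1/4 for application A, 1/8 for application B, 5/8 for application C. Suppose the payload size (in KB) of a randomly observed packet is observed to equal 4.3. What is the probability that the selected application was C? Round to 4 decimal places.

0.4730

Likelihoods f(4.3 | ·): A: 0.0848571; B: 0.30303; C: 0.0848746.
Posterior ∝ prior × likelihood. Numerator for C: 0.625·0.0848746 = 0.0530466.
Normalizing constant: 0.25·0.0848571 + 0.125·0.30303 + 0.625·0.0848746 = 0.11214.
P(C | observation) = 0.0530466 / 0.11214 = 0.473041.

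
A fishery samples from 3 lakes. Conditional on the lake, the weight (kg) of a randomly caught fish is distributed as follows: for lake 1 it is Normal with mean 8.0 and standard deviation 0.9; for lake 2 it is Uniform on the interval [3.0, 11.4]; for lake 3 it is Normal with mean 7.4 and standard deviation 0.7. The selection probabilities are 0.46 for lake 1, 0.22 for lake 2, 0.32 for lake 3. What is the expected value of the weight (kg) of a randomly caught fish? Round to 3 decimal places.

7.632

Component means — 1: 8; 2: 7.2; 3: 7.4.
E[X] = 0.46·8 + 0.22·7.2 + 0.32·7.4 = 7.632.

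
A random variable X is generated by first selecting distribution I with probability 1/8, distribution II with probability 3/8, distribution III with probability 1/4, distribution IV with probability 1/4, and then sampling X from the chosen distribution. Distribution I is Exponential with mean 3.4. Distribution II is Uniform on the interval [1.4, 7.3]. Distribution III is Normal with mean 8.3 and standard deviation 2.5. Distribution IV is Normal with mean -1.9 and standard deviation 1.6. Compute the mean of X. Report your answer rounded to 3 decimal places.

3.656

Component means — I: 3.4; II: 4.35; III: 8.3; IV: -1.9.
E[X] = 0.125·3.4 + 0.375·4.35 + 0.25·8.3 + 0.25·-1.9 = 3.65625.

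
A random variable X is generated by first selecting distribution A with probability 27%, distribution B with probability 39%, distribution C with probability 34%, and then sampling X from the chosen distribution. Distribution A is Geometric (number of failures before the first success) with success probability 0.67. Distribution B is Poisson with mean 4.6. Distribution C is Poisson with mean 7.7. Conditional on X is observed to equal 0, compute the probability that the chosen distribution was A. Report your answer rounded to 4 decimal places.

Likelihoods P(X=0 | ·): A: 0.67; B: 0.0100518; C: 0.000452827.
Posterior ∝ prior × likelihood. Numerator for A: 0.27·0.67 = 0.1809.
Normalizing constant: 0.27·0.67 + 0.39·0.0100518 + 0.34·0.000452827 = 0.184974.
P(A | observation) = 0.1809 / 0.184974 = 0.977974.

0.9780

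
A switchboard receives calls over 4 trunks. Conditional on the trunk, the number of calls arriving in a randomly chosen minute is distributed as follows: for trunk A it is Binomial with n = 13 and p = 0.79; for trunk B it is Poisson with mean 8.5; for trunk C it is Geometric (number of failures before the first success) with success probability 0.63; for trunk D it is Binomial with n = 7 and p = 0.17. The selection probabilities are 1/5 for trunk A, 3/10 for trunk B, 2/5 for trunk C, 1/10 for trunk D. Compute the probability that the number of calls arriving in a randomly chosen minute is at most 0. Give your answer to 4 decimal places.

Conditional on each trunk, P(X ≤ 0): A: 1.54472e-09; B: 0.000203468; C: 0.63; D: 0.271361.
By total probability, P(X ≤ 0) = 0.2·1.54472e-09 + 0.3·0.000203468 + 0.4·0.63 + 0.1·0.271361 = 0.279197.

0.2792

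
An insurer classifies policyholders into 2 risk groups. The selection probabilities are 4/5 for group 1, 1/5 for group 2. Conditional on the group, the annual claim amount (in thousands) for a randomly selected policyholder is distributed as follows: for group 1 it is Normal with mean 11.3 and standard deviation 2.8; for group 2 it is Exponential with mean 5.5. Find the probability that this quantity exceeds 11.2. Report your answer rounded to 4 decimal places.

Conditional on each group, P(X > 11.2): 1: 0.514245; 2: 0.130502.
By total probability, P(X > 11.2) = 0.8·0.514245 + 0.2·0.130502 = 0.437496.

0.4375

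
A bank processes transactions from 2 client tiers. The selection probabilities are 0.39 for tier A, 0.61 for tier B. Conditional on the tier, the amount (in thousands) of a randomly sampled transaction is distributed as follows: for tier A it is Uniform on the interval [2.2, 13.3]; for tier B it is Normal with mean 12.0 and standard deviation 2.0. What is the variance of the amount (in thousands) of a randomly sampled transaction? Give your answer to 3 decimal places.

10.741

Per component, A: μ=7.75, E[X²]=70.33; B: μ=12, E[X²]=148.
E[X] = 0.39·7.75 + 0.61·12 = 10.3425.
E[X²] = 0.39·70.33 + 0.61·148 = 117.709.
Var(X) = E[X²] − (E[X])² = 117.709 − 106.967 = 10.7414.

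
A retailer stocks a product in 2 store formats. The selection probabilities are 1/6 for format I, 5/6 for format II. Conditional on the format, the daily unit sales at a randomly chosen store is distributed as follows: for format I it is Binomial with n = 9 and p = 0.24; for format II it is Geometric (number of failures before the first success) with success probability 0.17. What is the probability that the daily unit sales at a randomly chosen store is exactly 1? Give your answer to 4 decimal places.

Conditional on each format, P(X = 1): I: 0.240416; II: 0.1411.
By total probability, P(X = 1) = 0.166667·0.240416 + 0.833333·0.1411 = 0.157653.

0.1577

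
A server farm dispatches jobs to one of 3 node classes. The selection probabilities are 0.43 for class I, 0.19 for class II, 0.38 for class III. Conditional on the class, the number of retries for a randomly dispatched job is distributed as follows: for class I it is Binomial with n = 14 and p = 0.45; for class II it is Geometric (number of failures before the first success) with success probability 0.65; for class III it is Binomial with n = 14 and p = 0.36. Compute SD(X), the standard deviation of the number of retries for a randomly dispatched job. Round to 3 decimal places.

Per component, I: μ=6.3, E[X²]=43.155; II: μ=0.538462, E[X²]=1.11834; III: μ=5.04, E[X²]=28.6272.
E[X] = 0.43·6.3 + 0.19·0.538462 + 0.38·5.04 = 4.72651.
E[X²] = 0.43·43.155 + 0.19·1.11834 + 0.38·28.6272 = 29.6475.
Var(X) = E[X²] − (E[X])² = 29.6475 − 22.3399 = 7.3076.
SD(X) = √7.3076 = 2.70326.

2.703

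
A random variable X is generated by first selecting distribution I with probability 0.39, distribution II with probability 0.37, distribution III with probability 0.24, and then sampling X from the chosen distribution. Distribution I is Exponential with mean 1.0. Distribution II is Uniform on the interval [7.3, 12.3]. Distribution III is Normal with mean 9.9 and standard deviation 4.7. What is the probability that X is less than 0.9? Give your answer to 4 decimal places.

0.2381

Conditional on each component, P(X < 0.9): I: 0.59343; II: 0; III: 0.027753.
By total probability, P(X < 0.9) = 0.39·0.59343 + 0.37·0 + 0.24·0.027753 = 0.238099.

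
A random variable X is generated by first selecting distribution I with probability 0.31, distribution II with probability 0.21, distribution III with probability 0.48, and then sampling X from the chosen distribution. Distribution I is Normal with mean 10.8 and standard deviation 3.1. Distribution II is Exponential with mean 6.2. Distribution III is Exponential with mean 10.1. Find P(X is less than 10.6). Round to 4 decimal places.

0.6310

Conditional on each component, P(X < 10.6): I: 0.47428; II: 0.819076; III: 0.649889.
By total probability, P(X < 10.6) = 0.31·0.47428 + 0.21·0.819076 + 0.48·0.649889 = 0.630979.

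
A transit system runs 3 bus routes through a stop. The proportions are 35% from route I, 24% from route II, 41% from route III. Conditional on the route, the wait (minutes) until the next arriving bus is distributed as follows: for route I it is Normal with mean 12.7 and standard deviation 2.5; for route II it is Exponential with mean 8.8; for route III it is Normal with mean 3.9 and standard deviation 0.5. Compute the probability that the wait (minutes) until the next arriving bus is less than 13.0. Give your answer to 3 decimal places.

Conditional on each route, P(X < 13.0): I: 0.547758; II: 0.771741; III: 1.
By total probability, P(X < 13.0) = 0.35·0.547758 + 0.24·0.771741 + 0.41·1 = 0.786933.

0.787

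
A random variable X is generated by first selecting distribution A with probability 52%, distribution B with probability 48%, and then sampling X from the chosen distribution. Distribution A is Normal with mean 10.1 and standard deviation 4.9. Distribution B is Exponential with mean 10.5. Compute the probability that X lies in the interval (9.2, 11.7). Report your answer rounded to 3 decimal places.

0.147

Conditional on each component, P(9.2 < X < 11.7): A: 0.200854; B: 0.0882165.
By total probability, P(9.2 < X < 11.7) = 0.52·0.200854 + 0.48·0.0882165 = 0.146788.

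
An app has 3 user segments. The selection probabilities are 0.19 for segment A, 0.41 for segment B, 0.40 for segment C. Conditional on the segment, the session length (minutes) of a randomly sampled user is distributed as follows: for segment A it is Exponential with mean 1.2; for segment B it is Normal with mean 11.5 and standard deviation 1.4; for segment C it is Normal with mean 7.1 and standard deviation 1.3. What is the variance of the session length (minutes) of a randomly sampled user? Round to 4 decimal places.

Per component, A: μ=1.2, E[X²]=2.88; B: μ=11.5, E[X²]=134.21; C: μ=7.1, E[X²]=52.1.
E[X] = 0.19·1.2 + 0.41·11.5 + 0.4·7.1 = 7.783.
E[X²] = 0.19·2.88 + 0.41·134.21 + 0.4·52.1 = 76.4133.
Var(X) = E[X²] − (E[X])² = 76.4133 − 60.5751 = 15.8382.

15.8382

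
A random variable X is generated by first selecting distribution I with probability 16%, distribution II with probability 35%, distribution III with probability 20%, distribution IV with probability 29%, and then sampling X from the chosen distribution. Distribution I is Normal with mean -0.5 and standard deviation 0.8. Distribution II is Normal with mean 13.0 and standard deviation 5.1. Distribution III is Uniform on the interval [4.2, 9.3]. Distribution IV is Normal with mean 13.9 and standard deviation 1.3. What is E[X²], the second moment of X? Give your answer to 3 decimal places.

134.463

For each component E[X²] = Var + (mean)², giving I: 0.89; II: 195.01; III: 47.73; IV: 194.9.
Overall E[X²] = 0.16·0.89 + 0.35·195.01 + 0.2·47.73 + 0.29·194.9 = 134.463.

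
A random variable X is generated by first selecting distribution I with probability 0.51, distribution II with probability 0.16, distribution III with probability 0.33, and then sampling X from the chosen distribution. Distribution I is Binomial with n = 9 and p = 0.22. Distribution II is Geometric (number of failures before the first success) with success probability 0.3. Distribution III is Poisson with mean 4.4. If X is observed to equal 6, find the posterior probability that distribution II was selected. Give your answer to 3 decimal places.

0.116

Likelihoods P(X=6 | ·): I: 0.00451959; II: 0.0352947; III: 0.123734.
Posterior ∝ prior × likelihood. Numerator for II: 0.16·0.0352947 = 0.00564715.
Normalizing constant: 0.51·0.00451959 + 0.16·0.0352947 + 0.33·0.123734 = 0.0487842.
P(II | observation) = 0.00564715 / 0.0487842 = 0.115758.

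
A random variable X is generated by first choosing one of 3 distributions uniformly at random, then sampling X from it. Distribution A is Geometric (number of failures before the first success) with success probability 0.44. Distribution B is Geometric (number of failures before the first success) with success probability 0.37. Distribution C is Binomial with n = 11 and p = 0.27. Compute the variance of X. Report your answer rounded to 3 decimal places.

3.740

Per component, A: μ=1.27273, E[X²]=4.5124; B: μ=1.7027, E[X²]=7.5011; C: μ=2.97, E[X²]=10.989.
E[X] = 0.333333·1.27273 + 0.333333·1.7027 + 0.333333·2.97 = 1.98181.
E[X²] = 0.333333·4.5124 + 0.333333·7.5011 + 0.333333·10.989 = 7.6675.
Var(X) = E[X²] − (E[X])² = 7.6675 − 3.92757 = 3.73993.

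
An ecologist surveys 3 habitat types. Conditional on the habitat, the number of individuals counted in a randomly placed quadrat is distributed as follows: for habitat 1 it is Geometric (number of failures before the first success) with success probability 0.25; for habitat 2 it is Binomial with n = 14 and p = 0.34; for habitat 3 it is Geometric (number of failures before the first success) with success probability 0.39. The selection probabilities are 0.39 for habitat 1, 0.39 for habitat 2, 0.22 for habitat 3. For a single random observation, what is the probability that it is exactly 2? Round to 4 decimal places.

0.1148

Conditional on each habitat, P(X = 2): 1: 0.140625; 2: 0.0718665; 3: 0.145119.
By total probability, P(X = 2) = 0.39·0.140625 + 0.39·0.0718665 + 0.22·0.145119 = 0.114798.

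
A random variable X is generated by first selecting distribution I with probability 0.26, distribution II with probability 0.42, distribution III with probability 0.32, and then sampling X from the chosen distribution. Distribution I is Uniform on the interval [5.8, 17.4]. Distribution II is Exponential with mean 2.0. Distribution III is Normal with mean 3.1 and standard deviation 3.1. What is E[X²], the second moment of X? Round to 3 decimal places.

For each component E[X²] = Var + (mean)², giving I: 145.773; II: 8; III: 19.22.
Overall E[X²] = 0.26·145.773 + 0.42·8 + 0.32·19.22 = 47.4115.

47.411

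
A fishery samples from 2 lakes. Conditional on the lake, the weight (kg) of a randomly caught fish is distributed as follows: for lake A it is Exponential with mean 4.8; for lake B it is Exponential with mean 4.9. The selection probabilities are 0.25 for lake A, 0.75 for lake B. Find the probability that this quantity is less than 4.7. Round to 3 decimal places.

Conditional on each lake, P(X < 4.7): A: 0.624376; B: 0.616794.
By total probability, P(X < 4.7) = 0.25·0.624376 + 0.75·0.616794 = 0.61869.

0.619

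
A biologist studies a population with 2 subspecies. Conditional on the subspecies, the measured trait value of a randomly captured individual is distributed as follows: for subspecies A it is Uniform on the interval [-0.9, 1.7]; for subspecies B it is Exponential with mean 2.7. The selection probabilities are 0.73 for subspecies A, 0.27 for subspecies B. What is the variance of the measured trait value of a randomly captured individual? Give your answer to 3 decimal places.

3.422

Per component, A: μ=0.4, E[X²]=0.723333; B: μ=2.7, E[X²]=14.58.
E[X] = 0.73·0.4 + 0.27·2.7 = 1.021.
E[X²] = 0.73·0.723333 + 0.27·14.58 = 4.46463.
Var(X) = E[X²] − (E[X])² = 4.46463 − 1.04244 = 3.42219.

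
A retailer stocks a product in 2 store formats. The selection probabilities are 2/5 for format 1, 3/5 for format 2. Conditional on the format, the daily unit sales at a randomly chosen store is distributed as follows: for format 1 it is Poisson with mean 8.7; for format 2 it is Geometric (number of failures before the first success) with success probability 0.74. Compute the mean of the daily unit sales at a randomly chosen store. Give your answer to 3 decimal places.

3.691

Component means — 1: 8.7; 2: 0.351351.
E[X] = 0.4·8.7 + 0.6·0.351351 = 3.69081.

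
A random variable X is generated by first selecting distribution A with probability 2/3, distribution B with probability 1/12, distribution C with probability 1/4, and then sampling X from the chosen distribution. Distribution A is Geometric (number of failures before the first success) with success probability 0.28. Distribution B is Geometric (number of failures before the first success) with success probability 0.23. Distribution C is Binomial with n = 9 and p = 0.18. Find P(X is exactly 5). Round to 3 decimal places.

0.044

Conditional on each component, P(X = 5): A: 0.0541777; B: 0.062256; C: 0.0107644.
By total probability, P(X = 5) = 0.666667·0.0541777 + 0.0833333·0.062256 + 0.25·0.0107644 = 0.0439976.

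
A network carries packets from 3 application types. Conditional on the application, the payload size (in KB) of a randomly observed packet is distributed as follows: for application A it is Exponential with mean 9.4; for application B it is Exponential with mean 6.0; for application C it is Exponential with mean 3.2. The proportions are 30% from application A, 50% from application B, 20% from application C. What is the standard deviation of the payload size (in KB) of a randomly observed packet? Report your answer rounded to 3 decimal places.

Per component, A: μ=9.4, E[X²]=176.72; B: μ=6, E[X²]=72; C: μ=3.2, E[X²]=20.48.
E[X] = 0.3·9.4 + 0.5·6 + 0.2·3.2 = 6.46.
E[X²] = 0.3·176.72 + 0.5·72 + 0.2·20.48 = 93.112.
Var(X) = E[X²] − (E[X])² = 93.112 − 41.7316 = 51.3804.
SD(X) = √51.3804 = 7.16801.

7.168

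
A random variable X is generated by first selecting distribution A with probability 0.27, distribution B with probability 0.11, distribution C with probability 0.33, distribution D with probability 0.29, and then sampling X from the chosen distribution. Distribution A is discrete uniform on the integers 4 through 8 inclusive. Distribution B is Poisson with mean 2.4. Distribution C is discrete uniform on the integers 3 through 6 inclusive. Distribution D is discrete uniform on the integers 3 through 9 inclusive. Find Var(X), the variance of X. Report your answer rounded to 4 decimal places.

Per component, A: μ=6, E[X²]=38; B: μ=2.4, E[X²]=8.16; C: μ=4.5, E[X²]=21.5; D: μ=6, E[X²]=40.
E[X] = 0.27·6 + 0.11·2.4 + 0.33·4.5 + 0.29·6 = 5.109.
E[X²] = 0.27·38 + 0.11·8.16 + 0.33·21.5 + 0.29·40 = 29.8526.
Var(X) = E[X²] − (E[X])² = 29.8526 − 26.1019 = 3.75072.

3.7507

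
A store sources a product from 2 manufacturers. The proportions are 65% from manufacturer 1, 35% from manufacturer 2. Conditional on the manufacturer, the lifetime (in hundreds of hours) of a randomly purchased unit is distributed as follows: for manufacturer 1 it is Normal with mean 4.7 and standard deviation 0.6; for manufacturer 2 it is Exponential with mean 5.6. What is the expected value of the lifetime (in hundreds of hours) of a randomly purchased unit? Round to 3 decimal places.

Component means — 1: 4.7; 2: 5.6.
E[X] = 0.65·4.7 + 0.35·5.6 = 5.015.

5.015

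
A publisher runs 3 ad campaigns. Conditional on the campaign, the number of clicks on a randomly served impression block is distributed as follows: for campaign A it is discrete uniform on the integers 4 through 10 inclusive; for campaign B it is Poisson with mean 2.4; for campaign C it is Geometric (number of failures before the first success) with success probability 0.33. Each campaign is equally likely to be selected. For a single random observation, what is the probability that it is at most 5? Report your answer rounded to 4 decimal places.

Conditional on each campaign, P(X ≤ 5): A: 0.285714; B: 0.964327; C: 0.909542.
By total probability, P(X ≤ 5) = 0.333333·0.285714 + 0.333333·0.964327 + 0.333333·0.909542 = 0.719861.

0.7199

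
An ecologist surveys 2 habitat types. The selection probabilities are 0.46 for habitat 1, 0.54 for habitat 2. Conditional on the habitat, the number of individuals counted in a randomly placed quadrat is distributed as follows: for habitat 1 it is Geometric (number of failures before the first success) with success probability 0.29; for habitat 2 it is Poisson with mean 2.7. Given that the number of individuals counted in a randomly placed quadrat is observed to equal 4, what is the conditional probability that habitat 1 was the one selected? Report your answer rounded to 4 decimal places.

0.2967

Likelihoods P(X=4 | ·): 1: 0.0736939; 2: 0.148816.
Posterior ∝ prior × likelihood. Numerator for 1: 0.46·0.0736939 = 0.0338992.
Normalizing constant: 0.46·0.0736939 + 0.54·0.148816 = 0.11426.
P(1 | observation) = 0.0338992 / 0.11426 = 0.296686.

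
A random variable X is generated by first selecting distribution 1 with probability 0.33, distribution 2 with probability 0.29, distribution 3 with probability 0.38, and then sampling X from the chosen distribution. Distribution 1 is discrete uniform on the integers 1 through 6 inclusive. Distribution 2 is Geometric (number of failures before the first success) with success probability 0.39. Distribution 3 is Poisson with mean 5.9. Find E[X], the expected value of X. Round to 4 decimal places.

Component means — 1: 3.5; 2: 1.5641; 3: 5.9.
E[X] = 0.33·3.5 + 0.29·1.5641 + 0.38·5.9 = 3.85059.

3.8506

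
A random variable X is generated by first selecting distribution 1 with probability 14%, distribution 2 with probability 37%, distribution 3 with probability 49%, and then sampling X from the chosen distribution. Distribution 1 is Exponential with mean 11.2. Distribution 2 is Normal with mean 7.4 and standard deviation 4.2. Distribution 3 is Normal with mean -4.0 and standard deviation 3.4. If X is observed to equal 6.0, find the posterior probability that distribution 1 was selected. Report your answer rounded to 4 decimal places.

Likelihoods f(6.0 | ·): 1: 0.0522546; 2: 0.0898531; 3: 0.00155237.
Posterior ∝ prior × likelihood. Numerator for 1: 0.14·0.0522546 = 0.00731564.
Normalizing constant: 0.14·0.0522546 + 0.37·0.0898531 + 0.49·0.00155237 = 0.041322.
P(1 | observation) = 0.00731564 / 0.041322 = 0.17704.

0.1770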